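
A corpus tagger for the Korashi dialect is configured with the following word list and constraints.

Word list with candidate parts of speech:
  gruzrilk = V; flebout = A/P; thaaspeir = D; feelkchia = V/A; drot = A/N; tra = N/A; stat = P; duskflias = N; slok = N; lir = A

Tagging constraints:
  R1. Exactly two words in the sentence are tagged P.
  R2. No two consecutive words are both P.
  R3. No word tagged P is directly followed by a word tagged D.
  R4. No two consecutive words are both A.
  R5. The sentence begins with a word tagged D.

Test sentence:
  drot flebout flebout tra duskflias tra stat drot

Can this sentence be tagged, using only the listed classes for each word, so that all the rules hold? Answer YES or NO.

NO

Candidates per position — 1:drot {A,N}; 2:flebout {A,P}; 3:flebout {A,P}; 4:tra {N,A}; 5:duskflias {N}; 6:tra {N,A}; 7:stat {P}; 8:drot {A,N}.
Rule 5 cannot be satisfied by any choice of tags from the lexicon.
So there is no consistent tagging.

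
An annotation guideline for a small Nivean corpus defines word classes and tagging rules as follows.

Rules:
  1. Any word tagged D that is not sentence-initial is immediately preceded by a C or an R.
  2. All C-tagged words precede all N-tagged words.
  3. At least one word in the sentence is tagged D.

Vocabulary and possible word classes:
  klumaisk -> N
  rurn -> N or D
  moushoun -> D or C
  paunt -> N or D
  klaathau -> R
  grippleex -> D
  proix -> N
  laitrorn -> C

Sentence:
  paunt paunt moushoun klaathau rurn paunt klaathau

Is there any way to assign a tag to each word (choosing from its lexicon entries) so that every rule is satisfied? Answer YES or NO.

NO

Candidates per position — 1:paunt {N,D}; 2:paunt {N,D}; 3:moushoun {D,C}; 4:klaathau {R}; 5:rurn {N,D}; 6:paunt {N,D}; 7:klaathau {R}.
Every candidate sequence violates at least one rule; no consistent tagging exists.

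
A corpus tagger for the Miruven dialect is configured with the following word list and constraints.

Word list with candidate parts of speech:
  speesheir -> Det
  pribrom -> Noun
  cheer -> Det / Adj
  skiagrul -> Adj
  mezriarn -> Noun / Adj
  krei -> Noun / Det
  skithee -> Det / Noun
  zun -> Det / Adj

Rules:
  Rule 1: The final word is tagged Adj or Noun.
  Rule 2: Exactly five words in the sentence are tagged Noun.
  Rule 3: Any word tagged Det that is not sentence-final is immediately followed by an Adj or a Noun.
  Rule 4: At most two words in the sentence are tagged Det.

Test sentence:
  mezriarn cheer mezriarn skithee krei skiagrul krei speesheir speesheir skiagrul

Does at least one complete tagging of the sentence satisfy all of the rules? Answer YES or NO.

NO

Candidates per position — 1:mezriarn {Noun,Adj}; 2:cheer {Det,Adj}; 3:mezriarn {Noun,Adj}; 4:skithee {Det,Noun}; 5:krei {Noun,Det}; 6:skiagrul {Adj}; 7:krei {Noun,Det}; 8:speesheir {Det}; 9:speesheir {Det}; 10:skiagrul {Adj}.
Rule 3 cannot be satisfied by any choice of tags from the lexicon.
So there is no consistent tagging.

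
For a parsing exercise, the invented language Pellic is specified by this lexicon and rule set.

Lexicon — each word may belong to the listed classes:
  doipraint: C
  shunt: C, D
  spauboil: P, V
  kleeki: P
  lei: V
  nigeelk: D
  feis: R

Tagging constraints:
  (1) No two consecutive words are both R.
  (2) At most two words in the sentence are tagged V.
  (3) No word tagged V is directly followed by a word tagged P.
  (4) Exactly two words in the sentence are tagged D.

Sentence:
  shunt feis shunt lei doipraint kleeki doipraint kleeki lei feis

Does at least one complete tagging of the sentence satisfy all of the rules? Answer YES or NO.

YES

Candidates per position — 1:shunt {C,D}; 2:feis {R}; 3:shunt {C,D}; 4:lei {V}; 5:doipraint {C}; 6:kleeki {P}; 7:doipraint {C}; 8:kleeki {P}; 9:lei {V}; 10:feis {R}.
One satisfying assignment: D R D V C P C P V R.
Check: rule 1 ok; rule 2 ok; rule 3 ok; rule 4 ok.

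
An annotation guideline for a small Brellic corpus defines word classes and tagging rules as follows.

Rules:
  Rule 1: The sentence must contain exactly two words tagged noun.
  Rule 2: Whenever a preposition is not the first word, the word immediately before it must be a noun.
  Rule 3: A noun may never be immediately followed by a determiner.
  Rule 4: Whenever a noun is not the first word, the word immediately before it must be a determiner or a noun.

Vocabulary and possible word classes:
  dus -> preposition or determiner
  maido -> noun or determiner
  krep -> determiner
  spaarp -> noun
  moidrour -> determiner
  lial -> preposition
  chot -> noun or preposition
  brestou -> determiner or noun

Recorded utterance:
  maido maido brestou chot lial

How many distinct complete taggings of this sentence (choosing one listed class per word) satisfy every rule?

1

Candidates per position — 1:maido {noun,determiner}; 2:maido {noun,determiner}; 3:brestou {determiner,noun}; 4:chot {noun,preposition}; 5:lial {preposition}.
There are 16 candidate sequences in total.
The sequences that satisfy every rule: determiner determiner noun noun preposition.
Count = 1.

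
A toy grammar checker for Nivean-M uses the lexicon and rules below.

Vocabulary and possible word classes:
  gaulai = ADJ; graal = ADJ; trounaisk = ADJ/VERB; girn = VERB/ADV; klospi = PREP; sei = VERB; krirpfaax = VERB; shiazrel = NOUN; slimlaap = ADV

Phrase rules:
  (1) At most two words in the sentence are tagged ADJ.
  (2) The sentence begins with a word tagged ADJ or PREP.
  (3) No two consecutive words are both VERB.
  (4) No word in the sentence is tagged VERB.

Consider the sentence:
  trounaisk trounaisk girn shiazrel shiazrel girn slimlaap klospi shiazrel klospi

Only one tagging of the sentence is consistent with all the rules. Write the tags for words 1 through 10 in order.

Candidates per position — 1:trounaisk {ADJ,VERB}; 2:trounaisk {ADJ,VERB}; 3:girn {VERB,ADV}; 4:shiazrel {NOUN}; 5:shiazrel {NOUN}; 6:girn {VERB,ADV}; 7:slimlaap {ADV}; 8:klospi {PREP}; 9:shiazrel {NOUN}; 10:klospi {PREP}.
If word 1 were VERB, no tagging could satisfy rule 2; so word 1 is ADJ.
If word 2 were VERB, no tagging could satisfy rule 4; so word 2 is ADJ.
If word 3 were VERB, no tagging could satisfy rule 4; so word 3 is ADV.
If word 6 were VERB, no tagging could satisfy rule 4; so word 6 is ADV.
So the tagging must be: ADJ ADJ ADV NOUN NOUN ADV ADV PREP NOUN PREP.
Verifying each rule — rule 1 ✓; rule 2 ✓; rule 3 ✓; rule 4 ✓.

ADJ ADJ ADV NOUN NOUN ADV ADV PREP NOUN PREP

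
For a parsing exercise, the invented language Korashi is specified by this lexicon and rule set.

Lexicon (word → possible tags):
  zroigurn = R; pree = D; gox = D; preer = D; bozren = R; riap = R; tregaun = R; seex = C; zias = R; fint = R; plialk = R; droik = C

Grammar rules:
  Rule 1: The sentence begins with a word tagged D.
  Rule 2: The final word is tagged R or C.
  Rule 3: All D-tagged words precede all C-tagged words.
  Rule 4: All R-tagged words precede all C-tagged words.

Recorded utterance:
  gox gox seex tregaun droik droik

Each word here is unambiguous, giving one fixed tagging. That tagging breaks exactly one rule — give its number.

Fixed tagging: D D C R C C.
Checking each rule: R1 holds, R2 holds, R3 holds, R4 violated.
Only rule 4 fails.

4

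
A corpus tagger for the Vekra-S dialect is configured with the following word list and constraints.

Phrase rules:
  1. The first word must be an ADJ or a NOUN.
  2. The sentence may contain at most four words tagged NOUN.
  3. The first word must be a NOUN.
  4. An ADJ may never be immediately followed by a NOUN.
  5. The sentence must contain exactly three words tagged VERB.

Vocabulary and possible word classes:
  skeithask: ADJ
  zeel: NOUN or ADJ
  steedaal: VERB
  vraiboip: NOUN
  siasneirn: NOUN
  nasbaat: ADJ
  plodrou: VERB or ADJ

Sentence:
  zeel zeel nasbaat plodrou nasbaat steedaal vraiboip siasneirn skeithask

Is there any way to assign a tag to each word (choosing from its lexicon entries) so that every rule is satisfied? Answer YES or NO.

NO

Candidates per position — 1:zeel {NOUN,ADJ}; 2:zeel {NOUN,ADJ}; 3:nasbaat {ADJ}; 4:plodrou {VERB,ADJ}; 5:nasbaat {ADJ}; 6:steedaal {VERB}; 7:vraiboip {NOUN}; 8:siasneirn {NOUN}; 9:skeithask {ADJ}.
Rule 5 cannot be satisfied by any choice of tags from the lexicon.
So there is no consistent tagging.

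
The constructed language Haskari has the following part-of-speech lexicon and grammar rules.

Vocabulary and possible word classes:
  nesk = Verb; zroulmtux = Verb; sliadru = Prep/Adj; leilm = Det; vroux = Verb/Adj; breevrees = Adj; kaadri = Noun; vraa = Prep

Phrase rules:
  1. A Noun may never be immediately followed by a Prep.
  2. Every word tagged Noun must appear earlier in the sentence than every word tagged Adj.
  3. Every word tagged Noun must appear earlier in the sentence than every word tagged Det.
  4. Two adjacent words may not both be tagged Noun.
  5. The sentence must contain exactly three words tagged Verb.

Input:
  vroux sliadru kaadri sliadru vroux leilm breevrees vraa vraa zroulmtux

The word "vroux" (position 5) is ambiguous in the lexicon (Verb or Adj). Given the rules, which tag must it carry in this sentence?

Verb

Candidates per position — 1:vroux {Verb,Adj}; 2:sliadru {Prep,Adj}; 3:kaadri {Noun}; 4:sliadru {Prep,Adj}; 5:vroux {Verb,Adj}; 6:leilm {Det}; 7:breevrees {Adj}; 8:vraa {Prep}; 9:vraa {Prep}; 10:zroulmtux {Verb}.
If word 1 were Adj, no tagging could satisfy rule 2; so word 1 is Verb.
If word 2 were Adj, no tagging could satisfy rule 2; so word 2 is Prep.
If word 4 were Prep, no tagging could satisfy rule 1; so word 4 is Adj.
If word 5 were Adj, no tagging could satisfy rule 5; so word 5 is Verb.
The unique satisfying tagging is: Verb Prep Noun Adj Verb Det Adj Prep Prep Verb.
Verifying each rule — rule 1 ok; rule 2 ok; rule 3 ok; rule 4 ok; rule 5 ok.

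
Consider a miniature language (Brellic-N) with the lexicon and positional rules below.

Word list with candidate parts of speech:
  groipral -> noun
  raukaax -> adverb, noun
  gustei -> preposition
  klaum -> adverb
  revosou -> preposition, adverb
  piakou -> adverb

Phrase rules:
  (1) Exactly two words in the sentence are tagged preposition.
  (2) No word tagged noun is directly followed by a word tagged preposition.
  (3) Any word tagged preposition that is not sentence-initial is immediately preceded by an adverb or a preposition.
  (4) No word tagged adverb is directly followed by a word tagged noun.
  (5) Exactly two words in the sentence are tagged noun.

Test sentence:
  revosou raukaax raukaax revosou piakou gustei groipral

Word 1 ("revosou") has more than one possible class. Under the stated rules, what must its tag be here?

Candidates per position — 1:revosou {preposition,adverb}; 2:raukaax {adverb,noun}; 3:raukaax {adverb,noun}; 4:revosou {preposition,adverb}; 5:piakou {adverb}; 6:gustei {preposition}; 7:groipral {noun}.
Position 1: the remaining choice is settled jointly with positions 2, 3, 4 — only preposition at position 1 is part of a tagging that satisfies every rule.
The unique satisfying tagging is: preposition noun adverb adverb adverb preposition noun.
Verifying each rule — rule 1 ok; rule 2 ok; rule 3 ok; rule 4 ok; rule 5 ok.

preposition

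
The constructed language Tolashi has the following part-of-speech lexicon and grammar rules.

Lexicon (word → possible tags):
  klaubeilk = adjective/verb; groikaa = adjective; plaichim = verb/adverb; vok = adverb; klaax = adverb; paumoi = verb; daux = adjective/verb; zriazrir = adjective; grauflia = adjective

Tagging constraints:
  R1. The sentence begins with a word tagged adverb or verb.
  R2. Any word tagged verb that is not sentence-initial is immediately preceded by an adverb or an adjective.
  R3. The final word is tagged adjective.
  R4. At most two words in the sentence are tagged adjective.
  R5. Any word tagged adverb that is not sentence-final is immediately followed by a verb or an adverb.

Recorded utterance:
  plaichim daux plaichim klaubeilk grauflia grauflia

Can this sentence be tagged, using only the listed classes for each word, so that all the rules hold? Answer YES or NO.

Candidates per position — 1:plaichim {verb,adverb}; 2:daux {adjective,verb}; 3:plaichim {verb,adverb}; 4:klaubeilk {adjective,verb}; 5:grauflia {adjective}; 6:grauflia {adjective}.
One satisfying assignment: adverb verb adverb verb adjective adjective.
Verifying each rule — rule 1 satisfied; rule 2 satisfied; rule 3 satisfied; rule 4 satisfied; rule 5 satisfied.

YES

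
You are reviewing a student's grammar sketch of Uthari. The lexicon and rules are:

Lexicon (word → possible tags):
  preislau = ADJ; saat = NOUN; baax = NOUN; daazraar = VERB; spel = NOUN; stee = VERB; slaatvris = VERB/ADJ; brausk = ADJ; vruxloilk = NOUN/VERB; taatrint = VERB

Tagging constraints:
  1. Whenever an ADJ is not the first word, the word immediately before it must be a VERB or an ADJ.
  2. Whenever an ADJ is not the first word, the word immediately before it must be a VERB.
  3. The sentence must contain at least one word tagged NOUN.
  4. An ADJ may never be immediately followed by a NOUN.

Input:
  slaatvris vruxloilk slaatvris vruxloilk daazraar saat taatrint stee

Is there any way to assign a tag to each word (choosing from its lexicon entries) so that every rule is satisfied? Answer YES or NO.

Candidates per position — 1:slaatvris {VERB,ADJ}; 2:vruxloilk {NOUN,VERB}; 3:slaatvris {VERB,ADJ}; 4:vruxloilk {NOUN,VERB}; 5:daazraar {VERB}; 6:saat {NOUN}; 7:taatrint {VERB}; 8:stee {VERB}.
One satisfying assignment: ADJ VERB VERB VERB VERB NOUN VERB VERB.
Checking: rule 1 ok; rule 2 ok; rule 3 ok; rule 4 ok.

YES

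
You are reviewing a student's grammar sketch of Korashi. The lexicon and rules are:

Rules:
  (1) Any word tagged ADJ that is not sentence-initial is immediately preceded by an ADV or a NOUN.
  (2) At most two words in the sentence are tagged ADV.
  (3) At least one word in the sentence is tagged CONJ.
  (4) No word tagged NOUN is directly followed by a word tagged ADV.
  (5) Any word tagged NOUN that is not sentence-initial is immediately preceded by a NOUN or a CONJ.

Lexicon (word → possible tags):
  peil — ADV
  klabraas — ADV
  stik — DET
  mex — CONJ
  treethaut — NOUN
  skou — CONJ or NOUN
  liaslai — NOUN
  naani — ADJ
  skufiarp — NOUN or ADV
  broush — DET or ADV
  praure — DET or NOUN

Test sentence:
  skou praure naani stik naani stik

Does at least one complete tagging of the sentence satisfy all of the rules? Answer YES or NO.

NO

Candidates per position — 1:skou {CONJ,NOUN}; 2:praure {DET,NOUN}; 3:naani {ADJ}; 4:stik {DET}; 5:naani {ADJ}; 6:stik {DET}.
Rule 1 cannot be satisfied by any choice of tags from the lexicon.
So there is no consistent tagging.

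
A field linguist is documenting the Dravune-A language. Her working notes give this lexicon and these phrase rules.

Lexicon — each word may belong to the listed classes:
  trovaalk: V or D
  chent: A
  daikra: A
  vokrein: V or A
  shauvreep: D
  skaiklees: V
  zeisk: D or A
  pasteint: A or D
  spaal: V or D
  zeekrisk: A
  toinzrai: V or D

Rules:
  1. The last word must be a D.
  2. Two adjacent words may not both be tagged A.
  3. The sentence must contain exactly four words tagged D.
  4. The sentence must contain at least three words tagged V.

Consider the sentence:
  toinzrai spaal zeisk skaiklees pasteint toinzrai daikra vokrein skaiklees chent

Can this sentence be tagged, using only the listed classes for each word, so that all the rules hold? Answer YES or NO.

Candidates per position — 1:toinzrai {V,D}; 2:spaal {V,D}; 3:zeisk {D,A}; 4:skaiklees {V}; 5:pasteint {A,D}; 6:toinzrai {V,D}; 7:daikra {A}; 8:vokrein {V,A}; 9:skaiklees {V}; 10:chent {A}.
Rule 1 cannot be satisfied by any choice of tags from the lexicon.
So there is no consistent tagging.

NO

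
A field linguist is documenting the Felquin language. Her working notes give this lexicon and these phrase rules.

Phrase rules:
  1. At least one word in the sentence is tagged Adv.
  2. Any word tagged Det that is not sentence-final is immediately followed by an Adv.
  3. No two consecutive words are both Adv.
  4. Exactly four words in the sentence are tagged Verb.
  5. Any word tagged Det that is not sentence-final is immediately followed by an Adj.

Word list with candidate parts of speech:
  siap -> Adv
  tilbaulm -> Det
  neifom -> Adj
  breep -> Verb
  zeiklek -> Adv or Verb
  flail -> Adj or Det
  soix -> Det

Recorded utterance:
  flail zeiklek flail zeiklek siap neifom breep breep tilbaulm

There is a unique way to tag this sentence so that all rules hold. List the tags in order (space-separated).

Adj Verb Adj Verb Adv Adj Verb Verb Det

Candidates per position — 1:flail {Adj,Det}; 2:zeiklek {Adv,Verb}; 3:flail {Adj,Det}; 4:zeiklek {Adv,Verb}; 5:siap {Adv}; 6:neifom {Adj}; 7:breep {Verb}; 8:breep {Verb}; 9:tilbaulm {Det}.
Word 1 cannot be Det — rule 5 would then fail for every completion. It is Adj.
Word 2 cannot be Adv — rule 4 would then fail for every completion. It is Verb.
Word 3 cannot be Det — rule 5 would then fail for every completion. It is Adj.
Word 4 cannot be Adv — rule 3 would then fail for every completion. It is Verb.
The unique satisfying tagging is: Adj Verb Adj Verb Adv Adj Verb Verb Det.
Checking: rule 1 holds; rule 2 holds; rule 3 holds; rule 4 holds; rule 5 holds.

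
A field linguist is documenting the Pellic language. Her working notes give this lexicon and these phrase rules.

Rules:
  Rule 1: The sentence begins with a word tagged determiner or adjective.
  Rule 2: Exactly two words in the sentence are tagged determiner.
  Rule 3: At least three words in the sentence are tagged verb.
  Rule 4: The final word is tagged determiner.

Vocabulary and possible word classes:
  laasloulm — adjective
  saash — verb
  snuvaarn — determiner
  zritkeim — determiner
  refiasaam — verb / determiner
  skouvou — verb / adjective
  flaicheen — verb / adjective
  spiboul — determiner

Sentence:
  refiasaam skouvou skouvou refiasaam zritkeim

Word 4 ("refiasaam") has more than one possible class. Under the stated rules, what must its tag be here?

verb

Candidates per position — 1:refiasaam {verb,determiner}; 2:skouvou {verb,adjective}; 3:skouvou {verb,adjective}; 4:refiasaam {verb,determiner}; 5:zritkeim {determiner}.
At position 1, choosing verb makes rule 1 impossible to satisfy; hence determiner.
At position 2, choosing adjective makes rule 3 impossible to satisfy; hence verb.
At position 3, choosing adjective makes rule 3 impossible to satisfy; hence verb.
At position 4, choosing determiner makes rule 2 impossible to satisfy; hence verb.
The unique satisfying tagging is: determiner verb verb verb determiner.
Checking: rule 1 satisfied; rule 2 satisfied; rule 3 satisfied; rule 4 satisfied.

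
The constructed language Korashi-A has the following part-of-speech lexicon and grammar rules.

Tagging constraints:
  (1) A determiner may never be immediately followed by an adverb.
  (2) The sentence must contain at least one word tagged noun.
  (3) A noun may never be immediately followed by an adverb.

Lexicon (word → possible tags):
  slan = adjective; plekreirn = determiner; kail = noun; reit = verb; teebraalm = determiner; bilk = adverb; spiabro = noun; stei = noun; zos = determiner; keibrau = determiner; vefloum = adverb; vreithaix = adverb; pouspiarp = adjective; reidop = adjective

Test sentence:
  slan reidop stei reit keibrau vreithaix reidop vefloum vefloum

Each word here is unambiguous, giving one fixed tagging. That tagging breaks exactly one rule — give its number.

1

Fixed tagging: adjective adjective noun verb determiner adverb adjective adverb adverb.
Checking each rule: R1 violated, R2 holds, R3 holds.
Only rule 1 fails.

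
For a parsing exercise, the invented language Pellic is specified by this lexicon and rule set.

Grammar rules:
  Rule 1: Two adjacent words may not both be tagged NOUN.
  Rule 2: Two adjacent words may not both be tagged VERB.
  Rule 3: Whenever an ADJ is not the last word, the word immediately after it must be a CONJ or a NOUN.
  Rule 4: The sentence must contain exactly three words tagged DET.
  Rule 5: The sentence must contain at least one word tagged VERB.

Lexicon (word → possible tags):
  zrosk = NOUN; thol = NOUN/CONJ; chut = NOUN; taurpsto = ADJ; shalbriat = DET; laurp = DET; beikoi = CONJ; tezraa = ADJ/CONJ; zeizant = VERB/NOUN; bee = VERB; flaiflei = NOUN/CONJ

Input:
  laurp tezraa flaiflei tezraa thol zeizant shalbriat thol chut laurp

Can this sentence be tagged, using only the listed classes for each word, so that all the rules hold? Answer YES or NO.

Candidates per position — 1:laurp {DET}; 2:tezraa {ADJ,CONJ}; 3:flaiflei {NOUN,CONJ}; 4:tezraa {ADJ,CONJ}; 5:thol {NOUN,CONJ}; 6:zeizant {VERB,NOUN}; 7:shalbriat {DET}; 8:thol {NOUN,CONJ}; 9:chut {NOUN}; 10:laurp {DET}.
One satisfying assignment: DET CONJ NOUN ADJ CONJ VERB DET CONJ NOUN DET.
Check: rule 1 satisfied; rule 2 satisfied; rule 3 satisfied; rule 4 satisfied; rule 5 satisfied.

YES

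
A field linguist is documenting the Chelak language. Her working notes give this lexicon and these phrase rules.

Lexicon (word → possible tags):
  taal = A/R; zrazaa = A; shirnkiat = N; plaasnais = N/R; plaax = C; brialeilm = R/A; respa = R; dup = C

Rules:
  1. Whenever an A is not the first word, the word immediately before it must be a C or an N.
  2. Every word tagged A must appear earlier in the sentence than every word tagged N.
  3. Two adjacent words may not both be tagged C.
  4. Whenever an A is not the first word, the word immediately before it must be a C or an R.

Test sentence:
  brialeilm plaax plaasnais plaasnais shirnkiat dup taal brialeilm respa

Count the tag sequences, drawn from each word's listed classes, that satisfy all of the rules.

8

Candidates per position — 1:brialeilm {R,A}; 2:plaax {C}; 3:plaasnais {N,R}; 4:plaasnais {N,R}; 5:shirnkiat {N}; 6:dup {C}; 7:taal {A,R}; 8:brialeilm {R,A}; 9:respa {R}.
There are 32 candidate sequences in total.
Checking each against the rules leaves 8 sequences.
Count = 8.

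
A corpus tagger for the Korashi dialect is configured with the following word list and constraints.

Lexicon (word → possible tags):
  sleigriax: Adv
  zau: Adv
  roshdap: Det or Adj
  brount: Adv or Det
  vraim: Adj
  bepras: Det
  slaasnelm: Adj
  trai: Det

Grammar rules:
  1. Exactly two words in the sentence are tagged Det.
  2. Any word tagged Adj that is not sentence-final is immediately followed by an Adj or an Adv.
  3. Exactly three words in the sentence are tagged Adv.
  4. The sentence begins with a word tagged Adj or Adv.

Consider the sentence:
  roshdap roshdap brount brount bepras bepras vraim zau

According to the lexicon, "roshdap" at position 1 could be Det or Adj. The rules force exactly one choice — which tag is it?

Candidates per position — 1:roshdap {Det,Adj}; 2:roshdap {Det,Adj}; 3:brount {Adv,Det}; 4:brount {Adv,Det}; 5:bepras {Det}; 6:bepras {Det}; 7:vraim {Adj}; 8:zau {Adv}.
If word 1 were Det, no tagging could satisfy rule 1; so word 1 is Adj.
If word 2 were Det, no tagging could satisfy rule 1; so word 2 is Adj.
If word 3 were Det, no tagging could satisfy rule 1; so word 3 is Adv.
If word 4 were Det, no tagging could satisfy rule 1; so word 4 is Adv.
The only consistent sequence is: Adj Adj Adv Adv Det Det Adj Adv.
Checking: rule 1 holds; rule 2 holds; rule 3 holds; rule 4 holds.

Adj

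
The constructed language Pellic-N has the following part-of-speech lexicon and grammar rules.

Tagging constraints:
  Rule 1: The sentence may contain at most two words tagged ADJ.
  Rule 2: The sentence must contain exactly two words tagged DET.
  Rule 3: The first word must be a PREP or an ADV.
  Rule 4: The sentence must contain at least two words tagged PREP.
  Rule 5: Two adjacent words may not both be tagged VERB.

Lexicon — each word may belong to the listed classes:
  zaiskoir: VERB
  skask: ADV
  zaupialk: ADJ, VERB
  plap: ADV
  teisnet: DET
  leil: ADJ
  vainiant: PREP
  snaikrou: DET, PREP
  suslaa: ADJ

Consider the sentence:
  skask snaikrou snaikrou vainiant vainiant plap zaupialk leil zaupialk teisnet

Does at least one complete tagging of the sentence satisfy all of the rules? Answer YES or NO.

YES

Candidates per position — 1:skask {ADV}; 2:snaikrou {DET,PREP}; 3:snaikrou {DET,PREP}; 4:vainiant {PREP}; 5:vainiant {PREP}; 6:plap {ADV}; 7:zaupialk {ADJ,VERB}; 8:leil {ADJ}; 9:zaupialk {ADJ,VERB}; 10:teisnet {DET}.
One satisfying assignment: ADV PREP DET PREP PREP ADV VERB ADJ VERB DET.
Rule-by-rule: rule 1 holds; rule 2 holds; rule 3 holds; rule 4 holds; rule 5 holds.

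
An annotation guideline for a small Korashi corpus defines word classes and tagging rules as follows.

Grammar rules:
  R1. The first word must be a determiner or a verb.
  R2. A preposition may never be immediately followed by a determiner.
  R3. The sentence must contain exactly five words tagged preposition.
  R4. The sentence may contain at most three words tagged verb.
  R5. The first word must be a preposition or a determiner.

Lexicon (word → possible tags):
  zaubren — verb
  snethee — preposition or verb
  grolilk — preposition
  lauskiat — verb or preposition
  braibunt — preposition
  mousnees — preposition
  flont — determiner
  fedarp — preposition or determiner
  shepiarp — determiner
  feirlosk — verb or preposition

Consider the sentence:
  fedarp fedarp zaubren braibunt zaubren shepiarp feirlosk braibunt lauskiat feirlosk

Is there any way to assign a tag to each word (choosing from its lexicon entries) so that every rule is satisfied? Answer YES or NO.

YES

Candidates per position — 1:fedarp {preposition,determiner}; 2:fedarp {preposition,determiner}; 3:zaubren {verb}; 4:braibunt {preposition}; 5:zaubren {verb}; 6:shepiarp {determiner}; 7:feirlosk {verb,preposition}; 8:braibunt {preposition}; 9:lauskiat {verb,preposition}; 10:feirlosk {verb,preposition}.
One satisfying assignment: determiner determiner verb preposition verb determiner preposition preposition preposition preposition.
Rule-by-rule: rule 1 satisfied; rule 2 satisfied; rule 3 satisfied; rule 4 satisfied; rule 5 satisfied.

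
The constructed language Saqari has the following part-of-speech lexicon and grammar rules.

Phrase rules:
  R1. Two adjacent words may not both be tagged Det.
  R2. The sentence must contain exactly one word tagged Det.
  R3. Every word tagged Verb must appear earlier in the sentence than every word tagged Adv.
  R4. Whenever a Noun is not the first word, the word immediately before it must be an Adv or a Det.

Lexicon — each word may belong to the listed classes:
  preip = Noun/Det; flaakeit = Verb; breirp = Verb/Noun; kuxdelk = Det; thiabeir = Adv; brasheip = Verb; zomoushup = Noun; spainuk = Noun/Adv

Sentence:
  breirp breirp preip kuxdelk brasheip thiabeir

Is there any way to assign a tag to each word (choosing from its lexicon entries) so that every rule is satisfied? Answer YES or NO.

NO

Candidates per position — 1:breirp {Verb,Noun}; 2:breirp {Verb,Noun}; 3:preip {Noun,Det}; 4:kuxdelk {Det}; 5:brasheip {Verb}; 6:thiabeir {Adv}.
Every candidate sequence violates at least one rule; no consistent tagging exists.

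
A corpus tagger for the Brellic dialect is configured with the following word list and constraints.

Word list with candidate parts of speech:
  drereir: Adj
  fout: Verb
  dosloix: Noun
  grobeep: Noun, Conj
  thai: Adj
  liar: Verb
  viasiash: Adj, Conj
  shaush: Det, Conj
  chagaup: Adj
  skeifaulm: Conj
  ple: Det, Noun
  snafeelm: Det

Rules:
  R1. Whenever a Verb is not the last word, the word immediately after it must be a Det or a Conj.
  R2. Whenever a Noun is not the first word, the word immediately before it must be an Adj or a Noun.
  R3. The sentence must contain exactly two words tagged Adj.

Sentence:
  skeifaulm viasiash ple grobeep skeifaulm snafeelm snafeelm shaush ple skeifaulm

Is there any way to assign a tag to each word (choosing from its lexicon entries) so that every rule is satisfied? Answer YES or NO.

Candidates per position — 1:skeifaulm {Conj}; 2:viasiash {Adj,Conj}; 3:ple {Det,Noun}; 4:grobeep {Noun,Conj}; 5:skeifaulm {Conj}; 6:snafeelm {Det}; 7:snafeelm {Det}; 8:shaush {Det,Conj}; 9:ple {Det,Noun}; 10:skeifaulm {Conj}.
Rule 3 cannot be satisfied by any choice of tags from the lexicon.
So there is no consistent tagging.

NO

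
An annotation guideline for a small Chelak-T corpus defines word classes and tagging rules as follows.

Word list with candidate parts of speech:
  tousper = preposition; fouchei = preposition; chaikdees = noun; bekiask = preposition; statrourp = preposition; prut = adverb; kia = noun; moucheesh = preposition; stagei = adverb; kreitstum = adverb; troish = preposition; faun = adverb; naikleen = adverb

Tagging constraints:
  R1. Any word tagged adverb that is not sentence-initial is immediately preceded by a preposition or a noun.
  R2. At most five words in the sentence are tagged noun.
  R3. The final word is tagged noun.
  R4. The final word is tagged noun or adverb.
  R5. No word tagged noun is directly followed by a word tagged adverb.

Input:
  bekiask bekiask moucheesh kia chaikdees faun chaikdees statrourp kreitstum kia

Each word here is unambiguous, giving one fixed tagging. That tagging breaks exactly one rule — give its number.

Fixed tagging: preposition preposition preposition noun noun adverb noun preposition adverb noun.
Rule check: R1 holds, R2 holds, R3 holds, R4 holds, R5 violated.
Only rule 5 fails.

5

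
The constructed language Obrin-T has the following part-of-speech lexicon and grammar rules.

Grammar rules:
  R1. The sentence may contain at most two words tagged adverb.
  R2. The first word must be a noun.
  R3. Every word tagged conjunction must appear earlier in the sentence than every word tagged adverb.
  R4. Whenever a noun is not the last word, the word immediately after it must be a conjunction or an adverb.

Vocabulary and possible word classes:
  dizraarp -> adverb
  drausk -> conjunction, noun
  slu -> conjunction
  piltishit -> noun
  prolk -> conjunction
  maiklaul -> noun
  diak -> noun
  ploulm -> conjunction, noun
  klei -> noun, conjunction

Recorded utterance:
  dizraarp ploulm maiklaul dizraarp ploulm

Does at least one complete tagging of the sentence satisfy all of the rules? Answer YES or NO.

NO

Candidates per position — 1:dizraarp {adverb}; 2:ploulm {conjunction,noun}; 3:maiklaul {noun}; 4:dizraarp {adverb}; 5:ploulm {conjunction,noun}.
Rule 2 cannot be satisfied by any choice of tags from the lexicon.
So there is no consistent tagging.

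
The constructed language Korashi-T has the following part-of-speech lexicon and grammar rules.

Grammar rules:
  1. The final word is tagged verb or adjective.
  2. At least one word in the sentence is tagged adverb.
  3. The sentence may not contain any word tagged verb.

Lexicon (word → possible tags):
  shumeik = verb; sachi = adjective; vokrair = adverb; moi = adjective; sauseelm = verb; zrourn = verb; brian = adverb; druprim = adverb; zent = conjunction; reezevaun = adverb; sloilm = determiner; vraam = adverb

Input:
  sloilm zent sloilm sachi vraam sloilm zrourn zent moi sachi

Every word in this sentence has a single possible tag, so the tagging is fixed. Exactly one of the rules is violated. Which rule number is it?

3

Fixed tagging: determiner conjunction determiner adjective adverb determiner verb conjunction adjective adjective.
Checking each rule: R1 pass, R2 pass, R3 fail.
Only rule 3 fails.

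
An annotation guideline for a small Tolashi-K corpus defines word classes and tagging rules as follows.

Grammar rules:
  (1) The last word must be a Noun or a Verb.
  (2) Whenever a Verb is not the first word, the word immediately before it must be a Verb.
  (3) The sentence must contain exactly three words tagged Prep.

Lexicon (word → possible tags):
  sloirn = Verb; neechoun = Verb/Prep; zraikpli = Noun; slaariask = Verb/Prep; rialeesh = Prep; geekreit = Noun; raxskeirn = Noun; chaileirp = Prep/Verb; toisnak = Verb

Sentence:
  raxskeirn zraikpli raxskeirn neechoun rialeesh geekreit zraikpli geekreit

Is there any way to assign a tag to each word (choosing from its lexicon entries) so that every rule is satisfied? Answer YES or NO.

Candidates per position — 1:raxskeirn {Noun}; 2:zraikpli {Noun}; 3:raxskeirn {Noun}; 4:neechoun {Verb,Prep}; 5:rialeesh {Prep}; 6:geekreit {Noun}; 7:zraikpli {Noun}; 8:geekreit {Noun}.
Rule 3 cannot be satisfied by any choice of tags from the lexicon.
So there is no consistent tagging.

NO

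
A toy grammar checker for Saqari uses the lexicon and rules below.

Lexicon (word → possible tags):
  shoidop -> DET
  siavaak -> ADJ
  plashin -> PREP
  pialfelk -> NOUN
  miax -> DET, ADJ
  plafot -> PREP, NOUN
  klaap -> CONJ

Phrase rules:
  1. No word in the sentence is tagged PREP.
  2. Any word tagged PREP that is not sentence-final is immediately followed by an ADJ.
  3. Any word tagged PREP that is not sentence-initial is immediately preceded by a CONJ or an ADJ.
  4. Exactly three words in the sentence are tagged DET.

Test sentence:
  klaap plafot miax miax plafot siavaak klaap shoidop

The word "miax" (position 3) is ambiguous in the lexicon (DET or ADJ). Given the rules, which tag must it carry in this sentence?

Candidates per position — 1:klaap {CONJ}; 2:plafot {PREP,NOUN}; 3:miax {DET,ADJ}; 4:miax {DET,ADJ}; 5:plafot {PREP,NOUN}; 6:siavaak {ADJ}; 7:klaap {CONJ}; 8:shoidop {DET}.
Position 2: PREP is ruled out by rule 1; that leaves NOUN.
Position 3: ADJ is ruled out by rule 4; that leaves DET.
Position 4: ADJ is ruled out by rule 4; that leaves DET.
Position 5: PREP is ruled out by rule 1; that leaves NOUN.
So the tagging must be: CONJ NOUN DET DET NOUN ADJ CONJ DET.
Verifying each rule — rule 1 satisfied; rule 2 satisfied; rule 3 satisfied; rule 4 satisfied.

DET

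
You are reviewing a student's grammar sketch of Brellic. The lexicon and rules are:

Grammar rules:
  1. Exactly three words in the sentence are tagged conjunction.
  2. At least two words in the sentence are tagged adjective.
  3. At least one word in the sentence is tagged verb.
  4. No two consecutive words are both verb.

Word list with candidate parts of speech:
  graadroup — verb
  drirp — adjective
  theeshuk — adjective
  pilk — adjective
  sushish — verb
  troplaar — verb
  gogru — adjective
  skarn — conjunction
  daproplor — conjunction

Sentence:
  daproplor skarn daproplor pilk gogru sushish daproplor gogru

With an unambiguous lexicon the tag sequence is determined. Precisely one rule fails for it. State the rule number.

Fixed tagging: conjunction conjunction conjunction adjective adjective verb conjunction adjective.
Rule check: R1 fail, R2 pass, R3 pass, R4 pass.
Only rule 1 fails.

1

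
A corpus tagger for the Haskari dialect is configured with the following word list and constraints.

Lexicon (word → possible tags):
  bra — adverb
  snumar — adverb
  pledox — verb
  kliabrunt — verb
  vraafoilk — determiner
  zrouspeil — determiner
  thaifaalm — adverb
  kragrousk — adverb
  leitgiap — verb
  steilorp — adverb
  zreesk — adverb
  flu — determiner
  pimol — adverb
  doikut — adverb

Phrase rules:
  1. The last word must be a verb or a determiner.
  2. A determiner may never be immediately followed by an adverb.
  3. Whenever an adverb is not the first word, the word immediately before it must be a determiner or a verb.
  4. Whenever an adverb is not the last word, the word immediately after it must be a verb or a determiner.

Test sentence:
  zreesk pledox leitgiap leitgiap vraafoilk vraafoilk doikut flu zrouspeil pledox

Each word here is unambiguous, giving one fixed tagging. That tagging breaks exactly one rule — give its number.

2

Fixed tagging: adverb verb verb verb determiner determiner adverb determiner determiner verb.
Applying the rules: R1 holds, R2 violated, R3 holds, R4 holds.
Only rule 2 fails.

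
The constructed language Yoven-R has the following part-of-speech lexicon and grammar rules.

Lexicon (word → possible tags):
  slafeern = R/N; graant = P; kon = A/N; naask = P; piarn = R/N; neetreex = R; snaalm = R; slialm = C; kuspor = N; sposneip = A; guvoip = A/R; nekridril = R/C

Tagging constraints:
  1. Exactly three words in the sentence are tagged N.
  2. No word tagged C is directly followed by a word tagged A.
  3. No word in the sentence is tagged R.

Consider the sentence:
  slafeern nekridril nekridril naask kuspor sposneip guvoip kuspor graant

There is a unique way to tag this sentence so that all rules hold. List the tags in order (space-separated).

N C C P N A A N P

Candidates per position — 1:slafeern {R,N}; 2:nekridril {R,C}; 3:nekridril {R,C}; 4:naask {P}; 5:kuspor {N}; 6:sposneip {A}; 7:guvoip {A,R}; 8:kuspor {N}; 9:graant {P}.
Position 1: tagging it R would leave rule 1 unsatisfiable, so it must be N.
Position 2: tagging it R would leave rule 3 unsatisfiable, so it must be C.
Position 3: tagging it R would leave rule 3 unsatisfiable, so it must be C.
Position 7: tagging it R would leave rule 3 unsatisfiable, so it must be A.
The unique satisfying tagging is: N C C P N A A N P.
Check: rule 1 satisfied; rule 2 satisfied; rule 3 satisfied.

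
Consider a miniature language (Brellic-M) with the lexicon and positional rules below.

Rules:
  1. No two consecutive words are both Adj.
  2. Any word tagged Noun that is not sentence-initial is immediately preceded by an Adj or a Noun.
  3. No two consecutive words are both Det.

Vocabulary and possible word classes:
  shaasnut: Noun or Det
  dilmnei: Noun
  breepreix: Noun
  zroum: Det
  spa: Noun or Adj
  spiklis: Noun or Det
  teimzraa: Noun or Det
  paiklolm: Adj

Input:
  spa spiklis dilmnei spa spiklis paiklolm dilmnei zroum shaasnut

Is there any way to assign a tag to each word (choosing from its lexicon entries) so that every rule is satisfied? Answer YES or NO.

NO

Candidates per position — 1:spa {Noun,Adj}; 2:spiklis {Noun,Det}; 3:dilmnei {Noun}; 4:spa {Noun,Adj}; 5:spiklis {Noun,Det}; 6:paiklolm {Adj}; 7:dilmnei {Noun}; 8:zroum {Det}; 9:shaasnut {Noun,Det}.
Every candidate sequence violates at least one rule; no consistent tagging exists.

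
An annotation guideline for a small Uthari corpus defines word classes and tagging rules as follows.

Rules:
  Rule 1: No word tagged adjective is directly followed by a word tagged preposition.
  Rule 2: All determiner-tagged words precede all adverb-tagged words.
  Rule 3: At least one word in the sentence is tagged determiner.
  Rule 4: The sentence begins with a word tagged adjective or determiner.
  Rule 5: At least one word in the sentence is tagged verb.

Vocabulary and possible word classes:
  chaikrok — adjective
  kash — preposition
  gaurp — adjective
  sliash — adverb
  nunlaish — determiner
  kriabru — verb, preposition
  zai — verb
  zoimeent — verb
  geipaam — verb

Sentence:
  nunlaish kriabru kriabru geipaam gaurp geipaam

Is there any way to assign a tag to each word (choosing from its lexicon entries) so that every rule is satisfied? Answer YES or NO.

YES

Candidates per position — 1:nunlaish {determiner}; 2:kriabru {verb,preposition}; 3:kriabru {verb,preposition}; 4:geipaam {verb}; 5:gaurp {adjective}; 6:geipaam {verb}.
One satisfying assignment: determiner verb verb verb adjective verb.
Check: rule 1 ✓; rule 2 ✓; rule 3 ✓; rule 4 ✓; rule 5 ✓.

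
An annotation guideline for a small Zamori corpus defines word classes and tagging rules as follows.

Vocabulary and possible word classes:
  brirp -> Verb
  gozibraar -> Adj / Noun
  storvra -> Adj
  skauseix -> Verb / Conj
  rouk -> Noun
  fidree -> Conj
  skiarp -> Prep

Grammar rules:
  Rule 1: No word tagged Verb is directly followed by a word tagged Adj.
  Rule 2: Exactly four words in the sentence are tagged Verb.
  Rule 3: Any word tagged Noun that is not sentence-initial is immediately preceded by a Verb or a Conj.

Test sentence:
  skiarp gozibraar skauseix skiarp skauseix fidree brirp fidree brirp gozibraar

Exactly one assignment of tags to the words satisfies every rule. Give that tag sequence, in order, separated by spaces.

Candidates per position — 1:skiarp {Prep}; 2:gozibraar {Adj,Noun}; 3:skauseix {Verb,Conj}; 4:skiarp {Prep}; 5:skauseix {Verb,Conj}; 6:fidree {Conj}; 7:brirp {Verb}; 8:fidree {Conj}; 9:brirp {Verb}; 10:gozibraar {Adj,Noun}.
At position 2, choosing Noun makes rule 3 impossible to satisfy; hence Adj.
At position 3, choosing Conj makes rule 2 impossible to satisfy; hence Verb.
At position 5, choosing Conj makes rule 2 impossible to satisfy; hence Verb.
At position 10, choosing Adj makes rule 1 impossible to satisfy; hence Noun.
The unique satisfying tagging is: Prep Adj Verb Prep Verb Conj Verb Conj Verb Noun.
Verifying each rule — rule 1 holds; rule 2 holds; rule 3 holds.

Prep Adj Verb Prep Verb Conj Verb Conj Verb Noun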